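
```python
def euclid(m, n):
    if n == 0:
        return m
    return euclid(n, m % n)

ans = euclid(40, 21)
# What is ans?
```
Call trace:
euclid(m=40, n=21)
  euclid(m=21, n=19)
    euclid(m=19, n=2)
      euclid(m=2, n=1)
        euclid(m=1, n=0)
        -> return 1
      -> return 1
    -> return 1
  -> return 1
-> return 1

Final answer: 1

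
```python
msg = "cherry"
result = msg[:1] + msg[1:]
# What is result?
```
Trace:
  msg='cherry'
  msg='cherry', result='cherry'

Final answer: 'cherry'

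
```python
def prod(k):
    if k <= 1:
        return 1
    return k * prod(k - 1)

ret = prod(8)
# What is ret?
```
Call trace:
prod(k=8)
  prod(k=7)
    prod(k=6)
      prod(k=5)
        prod(k=4)
          prod(k=3)
            prod(k=2)
              prod(k=1)
              -> return 1
            -> return 2
          -> return 6
        -> return 24
      -> return 120
    -> return 720
  -> return 5040
-> return 40320

Final answer: 40320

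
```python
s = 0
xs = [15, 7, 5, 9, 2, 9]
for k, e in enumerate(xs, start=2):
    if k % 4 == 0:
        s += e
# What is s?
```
Trace:
  s=0
  s=0, k=2, e=15
  s=0, k=3, e=7
  s=5, k=4, e=5
  s=5, k=5, e=9
  s=5, k=6, e=2
  s=5, k=7, e=9

Final answer: 5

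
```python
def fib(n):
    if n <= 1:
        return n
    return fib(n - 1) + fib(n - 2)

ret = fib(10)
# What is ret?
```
Call trace (a repeated sub-call is expanded the first time; later identical calls just restate its return value):
fib(n=10)
  fib(n=9)
    fib(n=8)
      fib(n=7)
        fib(n=6)
          fib(n=5)
            fib(n=4)
              fib(n=3)
                fib(n=2)
                  fib(n=1)
                  -> return 1
                  fib(n=0)
                  -> return 0
                -> return 1
                fib(n=1)
                -> return 1
              -> return 2
              fib(n=2) -> return 1  (same call as traced above)
            -> return 3
            fib(n=3) -> return 2  (same call as traced above)
          -> return 5
          fib(n=4) -> return 3  (same call as traced above)
        -> return 8
        fib(n=5) -> return 5  (same call as traced above)
      -> return 13
      fib(n=6) -> return 8  (same call as traced above)
    -> return 21
    fib(n=7) -> return 13  (same call as traced above)
  -> return 34
  fib(n=8) -> return 21  (same call as traced above)
-> return 55

Final answer: 55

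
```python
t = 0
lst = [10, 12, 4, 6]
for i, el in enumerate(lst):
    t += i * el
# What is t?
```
Trace:
  t=0
  t=0, i=0, el=10
  t=12, i=1, el=12
  t=20, i=2, el=4
  t=38, i=3, el=6

Final answer: 38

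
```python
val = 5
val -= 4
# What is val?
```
Trace:
  val=5
  val=1

Final answer: 1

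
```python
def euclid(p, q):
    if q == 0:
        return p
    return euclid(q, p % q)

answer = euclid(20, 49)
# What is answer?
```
Call trace:
euclid(p=20, q=49)
  euclid(p=49, q=20)
    euclid(p=20, q=9)
      euclid(p=9, q=2)
        euclid(p=2, q=1)
          euclid(p=1, q=0)
          -> return 1
        -> return 1
      -> return 1
    -> return 1
  -> return 1
-> return 1

Final answer: 1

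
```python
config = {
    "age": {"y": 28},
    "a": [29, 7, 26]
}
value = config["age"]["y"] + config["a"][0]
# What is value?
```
Trace:
  config={'age': {'y': 28}, 'a': [29, 7, 26]}
  config={'age': {'y': 28}, 'a': [29, 7, 26]}, value=57

Final answer: 57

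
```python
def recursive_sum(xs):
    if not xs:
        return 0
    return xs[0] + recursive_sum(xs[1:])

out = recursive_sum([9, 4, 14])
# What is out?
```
Call trace:
recursive_sum(xs=[9, 4, 14])
  recursive_sum(xs=[4, 14])
    recursive_sum(xs=[14])
      recursive_sum(xs=[])
      -> return 0
    -> return 14
  -> return 18
-> return 27

Final answer: 27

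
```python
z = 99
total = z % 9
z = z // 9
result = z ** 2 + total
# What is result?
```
Trace:
  z=99
  z=99, total=0
  z=11, total=0
  z=11, total=0, result=121

Final answer: 121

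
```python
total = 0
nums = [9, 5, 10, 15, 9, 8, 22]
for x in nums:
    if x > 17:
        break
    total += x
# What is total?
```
Trace:
  total=0
  total=9, x=9
  total=14, x=5
  total=24, x=10
  total=39, x=15
  total=48, x=9
  total=56, x=8
  total=56, x=22

Final answer: 56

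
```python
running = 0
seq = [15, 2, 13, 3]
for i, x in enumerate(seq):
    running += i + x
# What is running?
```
Trace:
  running=0
  running=15, i=0, x=15
  running=18, i=1, x=2
  running=33, i=2, x=13
  running=39, i=3, x=3

Final answer: 39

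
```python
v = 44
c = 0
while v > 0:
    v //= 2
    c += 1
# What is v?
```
Trace:
  v=44
  v=44, c=0
  v=22, c=1
  v=11, c=2
  v=5, c=3
  v=2, c=4
  v=1, c=5
  v=0, c=6

Final answer: 0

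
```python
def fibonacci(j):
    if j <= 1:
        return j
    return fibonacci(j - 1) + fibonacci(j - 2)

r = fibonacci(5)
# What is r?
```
Call trace (a repeated sub-call is expanded the first time; later identical calls just restate its return value):
fibonacci(j=5)
  fibonacci(j=4)
    fibonacci(j=3)
      fibonacci(j=2)
        fibonacci(j=1)
        -> return 1
        fibonacci(j=0)
        -> return 0
      -> return 1
      fibonacci(j=1)
      -> return 1
    -> return 2
    fibonacci(j=2) -> return 1  (same call as traced above)
  -> return 3
  fibonacci(j=3) -> return 2  (same call as traced above)
-> return 5

Final answer: 5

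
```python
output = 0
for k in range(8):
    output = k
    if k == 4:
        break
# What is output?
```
Trace:
  output=0
  output=0, k=0
  output=1, k=1
  output=2, k=2
  output=3, k=3
  output=4, k=4

Final answer: 4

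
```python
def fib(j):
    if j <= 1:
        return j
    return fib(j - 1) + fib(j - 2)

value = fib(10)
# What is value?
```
Call trace (a repeated sub-call is expanded the first time; later identical calls just restate its return value):
fib(j=10)
  fib(j=9)
    fib(j=8)
      fib(j=7)
        fib(j=6)
          fib(j=5)
            fib(j=4)
              fib(j=3)
                fib(j=2)
                  fib(j=1)
                  -> return 1
                  fib(j=0)
                  -> return 0
                -> return 1
                fib(j=1)
                -> return 1
              -> return 2
              fib(j=2) -> return 1  (same call as traced above)
            -> return 3
            fib(j=3) -> return 2  (same call as traced above)
          -> return 5
          fib(j=4) -> return 3  (same call as traced above)
        -> return 8
        fib(j=5) -> return 5  (same call as traced above)
      -> return 13
      fib(j=6) -> return 8  (same call as traced above)
    -> return 21
    fib(j=7) -> return 13  (same call as traced above)
  -> return 34
  fib(j=8) -> return 21  (same call as traced above)
-> return 55

Final answer: 55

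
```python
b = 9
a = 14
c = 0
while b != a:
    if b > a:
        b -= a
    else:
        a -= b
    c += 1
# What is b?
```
Trace:
  b=9
  b=9, a=14
  b=9, a=14, c=0
  b=9, a=5, c=1
  b=4, a=5, c=2
  b=4, a=1, c=3
  b=3, a=1, c=4
  b=2, a=1, c=5
  b=1, a=1, c=6

Final answer: 1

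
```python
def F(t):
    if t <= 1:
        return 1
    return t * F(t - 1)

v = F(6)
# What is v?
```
Call trace:
F(t=6)
  F(t=5)
    F(t=4)
      F(t=3)
        F(t=2)
          F(t=1)
          -> return 1
        -> return 2
      -> return 6
    -> return 24
  -> return 120
-> return 720

Final answer: 720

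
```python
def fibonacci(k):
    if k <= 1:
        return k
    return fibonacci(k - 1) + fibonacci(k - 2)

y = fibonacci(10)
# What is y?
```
Call trace (a repeated sub-call is expanded the first time; later identical calls just restate its return value):
fibonacci(k=10)
  fibonacci(k=9)
    fibonacci(k=8)
      fibonacci(k=7)
        fibonacci(k=6)
          fibonacci(k=5)
            fibonacci(k=4)
              fibonacci(k=3)
                fibonacci(k=2)
                  fibonacci(k=1)
                  -> return 1
                  fibonacci(k=0)
                  -> return 0
                -> return 1
                fibonacci(k=1)
                -> return 1
              -> return 2
              fibonacci(k=2) -> return 1  (same call as traced above)
            -> return 3
            fibonacci(k=3) -> return 2  (same call as traced above)
          -> return 5
          fibonacci(k=4) -> return 3  (same call as traced above)
        -> return 8
        fibonacci(k=5) -> return 5  (same call as traced above)
      -> return 13
      fibonacci(k=6) -> return 8  (same call as traced above)
    -> return 21
    fibonacci(k=7) -> return 13  (same call as traced above)
  -> return 34
  fibonacci(k=8) -> return 21  (same call as traced above)
-> return 55

Final answer: 55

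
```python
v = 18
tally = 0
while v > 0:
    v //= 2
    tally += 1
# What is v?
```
Trace:
  v=18
  v=18, tally=0
  v=9, tally=1
  v=4, tally=2
  v=2, tally=3
  v=1, tally=4
  v=0, tally=5

Final answer: 0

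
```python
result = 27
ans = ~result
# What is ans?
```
Trace:
  result=27
  result=27, ans=-28

Final answer: -28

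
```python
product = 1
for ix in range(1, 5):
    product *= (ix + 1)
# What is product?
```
Trace:
  product=1
  product=2, ix=1
  product=6, ix=2
  product=24, ix=3
  product=120, ix=4

Final answer: 120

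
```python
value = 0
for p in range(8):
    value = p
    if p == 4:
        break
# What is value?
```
Trace:
  value=0
  value=0, p=0
  value=1, p=1
  value=2, p=2
  value=3, p=3
  value=4, p=4

Final answer: 4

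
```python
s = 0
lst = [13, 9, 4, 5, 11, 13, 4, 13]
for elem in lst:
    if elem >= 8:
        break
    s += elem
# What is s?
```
Trace:
  s=0
  s=0, elem=13

Final answer: 0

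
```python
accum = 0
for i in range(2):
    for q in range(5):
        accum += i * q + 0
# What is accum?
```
Trace:
  accum=0
  accum=0, i=0, q=0
  accum=0, i=0, q=1
  accum=0, i=0, q=2
  accum=0, i=0, q=3
  accum=0, i=0, q=4
  accum=0, i=1, q=0
  accum=1, i=1, q=1
  accum=3, i=1, q=2
  accum=6, i=1, q=3
  accum=10, i=1, q=4

Final answer: 10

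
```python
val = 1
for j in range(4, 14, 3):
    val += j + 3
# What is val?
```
Trace:
  val=1
  val=8, j=4
  val=18, j=7
  val=31, j=10
  val=47, j=13

Final answer: 47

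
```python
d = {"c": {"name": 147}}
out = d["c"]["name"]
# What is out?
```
Trace:
  d={'c': {'name': 147}}
  d={'c': {'name': 147}}, out=147

Final answer: 147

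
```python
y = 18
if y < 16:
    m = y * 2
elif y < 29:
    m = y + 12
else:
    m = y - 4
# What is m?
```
Trace:
  y=18
  y=18, m=30

Final answer: 30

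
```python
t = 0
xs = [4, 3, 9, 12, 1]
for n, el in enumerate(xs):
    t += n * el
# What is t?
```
Trace:
  t=0
  t=0, n=0, el=4
  t=3, n=1, el=3
  t=21, n=2, el=9
  t=57, n=3, el=12
  t=61, n=4, el=1

Final answer: 61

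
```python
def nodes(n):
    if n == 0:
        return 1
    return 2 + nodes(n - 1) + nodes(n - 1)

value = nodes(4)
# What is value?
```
Call trace (a repeated sub-call is expanded the first time; later identical calls just restate its return value):
nodes(n=4)
  nodes(n=3)
    nodes(n=2)
      nodes(n=1)
        nodes(n=0)
        -> return 1
        nodes(n=0)
        -> return 1
      -> return 4
      nodes(n=1) -> return 4  (same call as traced above)
    -> return 10
    nodes(n=2) -> return 10  (same call as traced above)
  -> return 22
  nodes(n=3) -> return 22  (same call as traced above)
-> return 46

Final answer: 46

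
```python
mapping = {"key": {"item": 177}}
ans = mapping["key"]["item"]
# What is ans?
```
Trace:
  mapping={'key': {'item': 177}}
  mapping={'key': {'item': 177}}, ans=177

Final answer: 177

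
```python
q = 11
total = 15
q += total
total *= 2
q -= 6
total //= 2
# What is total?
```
Trace:
  q=11
  q=11, total=15
  q=26, total=15
  q=26, total=30
  q=20, total=30
  q=20, total=15

Final answer: 15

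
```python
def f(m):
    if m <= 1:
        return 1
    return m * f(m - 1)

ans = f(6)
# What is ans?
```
Call trace:
f(m=6)
  f(m=5)
    f(m=4)
      f(m=3)
        f(m=2)
          f(m=1)
          -> return 1
        -> return 2
      -> return 6
    -> return 24
  -> return 120
-> return 720

Final answer: 720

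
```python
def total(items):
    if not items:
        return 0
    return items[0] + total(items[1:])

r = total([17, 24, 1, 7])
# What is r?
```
Call trace:
total(items=[17, 24, 1, 7])
  total(items=[24, 1, 7])
    total(items=[1, 7])
      total(items=[7])
        total(items=[])
        -> return 0
      -> return 7
    -> return 8
  -> return 32
-> return 49

Final answer: 49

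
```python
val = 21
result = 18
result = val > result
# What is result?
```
Trace:
  val=21
  val=21, result=18
  val=21, result=True

Final answer: True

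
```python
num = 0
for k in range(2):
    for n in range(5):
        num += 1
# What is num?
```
Trace:
  num=0
  num=1, k=0, n=0
  num=2, k=0, n=1
  num=3, k=0, n=2
  num=4, k=0, n=3
  num=5, k=0, n=4
  num=6, k=1, n=0
  num=7, k=1, n=1
  num=8, k=1, n=2
  num=9, k=1, n=3
  num=10, k=1, n=4

Final answer: 10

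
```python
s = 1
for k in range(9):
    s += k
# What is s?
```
Trace:
  s=1
  s=1, k=0
  s=2, k=1
  s=4, k=2
  s=7, k=3
  s=11, k=4
  s=16, k=5
  s=22, k=6
  s=29, k=7
  s=37, k=8

Final answer: 37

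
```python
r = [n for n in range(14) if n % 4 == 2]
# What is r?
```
Trace:
  n=0
  n=1
  n=2
  n=3
  n=4
  n=5
  n=6
  n=7
  n=8
  n=9
  n=10
  n=11
  n=12
  n=13
  r=[2, 6, 10]

Final answer: [2, 6, 10]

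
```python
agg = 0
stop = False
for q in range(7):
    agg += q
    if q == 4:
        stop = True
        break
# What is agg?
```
Trace:
  agg=0
  agg=0, stop=False
  agg=0, stop=False, q=0
  agg=1, stop=False, q=1
  agg=3, stop=False, q=2
  agg=6, stop=False, q=3
  agg=10, stop=True, q=4

Final answer: 10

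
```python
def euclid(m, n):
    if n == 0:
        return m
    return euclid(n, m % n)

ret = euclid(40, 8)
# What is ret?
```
Call trace:
euclid(m=40, n=8)
  euclid(m=8, n=0)
  -> return 8
-> return 8

Final answer: 8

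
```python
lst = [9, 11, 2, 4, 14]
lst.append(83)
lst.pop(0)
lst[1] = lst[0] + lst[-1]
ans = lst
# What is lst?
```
Trace:
  lst=[9, 11, 2, 4, 14]
  lst=[9, 11, 2, 4, 14, 83]
  lst=[11, 2, 4, 14, 83]
  lst=[11, 94, 4, 14, 83]
  lst=[11, 94, 4, 14, 83], ans=[11, 94, 4, 14, 83]

Final answer: [11, 94, 4, 14, 83]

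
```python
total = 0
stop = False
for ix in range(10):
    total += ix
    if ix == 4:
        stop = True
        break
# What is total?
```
Trace:
  total=0
  total=0, stop=False
  total=0, stop=False, ix=0
  total=1, stop=False, ix=1
  total=3, stop=False, ix=2
  total=6, stop=False, ix=3
  total=10, stop=True, ix=4

Final answer: 10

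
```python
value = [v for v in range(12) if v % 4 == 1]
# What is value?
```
Trace:
  v=0
  v=1
  v=2
  v=3
  v=4
  v=5
  v=6
  v=7
  v=8
  v=9
  v=10
  v=11
  value=[1, 5, 9]

Final answer: [1, 5, 9]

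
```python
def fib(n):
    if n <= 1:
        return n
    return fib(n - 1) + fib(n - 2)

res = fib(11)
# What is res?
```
Call trace (a repeated sub-call is expanded the first time; later identical calls just restate its return value):
fib(n=11)
  fib(n=10)
    fib(n=9)
      fib(n=8)
        fib(n=7)
          fib(n=6)
            fib(n=5)
              fib(n=4)
                fib(n=3)
                  fib(n=2)
                    fib(n=1)
                    -> return 1
                    fib(n=0)
                    -> return 0
                  -> return 1
                  fib(n=1)
                  -> return 1
                -> return 2
                fib(n=2) -> return 1  (same call as traced above)
              -> return 3
              fib(n=3) -> return 2  (same call as traced above)
            -> return 5
            fib(n=4) -> return 3  (same call as traced above)
          -> return 8
          fib(n=5) -> return 5  (same call as traced above)
        -> return 13
        fib(n=6) -> return 8  (same call as traced above)
      -> return 21
      fib(n=7) -> return 13  (same call as traced above)
    -> return 34
    fib(n=8) -> return 21  (same call as traced above)
  -> return 55
  fib(n=9) -> return 34  (same call as traced above)
-> return 89

Final answer: 89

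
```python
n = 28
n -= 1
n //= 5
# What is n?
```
Trace:
  n=28
  n=27
  n=5

Final answer: 5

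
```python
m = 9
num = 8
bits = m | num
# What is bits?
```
Trace:
  m=9
  m=9, num=8
  m=9, num=8, bits=9

Final answer: 9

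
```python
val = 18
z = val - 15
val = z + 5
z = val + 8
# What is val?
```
Trace:
  val=18
  val=18, z=3
  val=8, z=3
  val=8, z=16

Final answer: 8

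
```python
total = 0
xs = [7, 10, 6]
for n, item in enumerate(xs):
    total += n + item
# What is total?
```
Trace:
  total=0
  total=7, n=0, item=7
  total=18, n=1, item=10
  total=26, n=2, item=6

Final answer: 26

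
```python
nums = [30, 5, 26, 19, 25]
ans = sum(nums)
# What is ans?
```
Trace:
  nums=[30, 5, 26, 19, 25]
  nums=[30, 5, 26, 19, 25], ans=105

Final answer: 105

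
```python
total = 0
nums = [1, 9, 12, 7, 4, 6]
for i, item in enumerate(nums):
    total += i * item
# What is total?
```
Trace:
  total=0
  total=0, i=0, item=1
  total=9, i=1, item=9
  total=33, i=2, item=12
  total=54, i=3, item=7
  total=70, i=4, item=4
  total=100, i=5, item=6

Final answer: 100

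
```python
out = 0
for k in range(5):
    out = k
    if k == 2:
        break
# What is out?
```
Trace:
  out=0
  out=0, k=0
  out=1, k=1
  out=2, k=2

Final answer: 2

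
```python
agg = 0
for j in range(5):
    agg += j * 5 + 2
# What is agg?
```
Trace:
  agg=0
  agg=2, j=0
  agg=9, j=1
  agg=21, j=2
  agg=38, j=3
  agg=60, j=4

Final answer: 60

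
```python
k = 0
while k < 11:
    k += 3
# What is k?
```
Trace:
  k=0
  k=3
  k=6
  k=9
  k=12

Final answer: 12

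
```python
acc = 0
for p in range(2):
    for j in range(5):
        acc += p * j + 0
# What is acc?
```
Trace:
  acc=0
  acc=0, p=0, j=0
  acc=0, p=0, j=1
  acc=0, p=0, j=2
  acc=0, p=0, j=3
  acc=0, p=0, j=4
  acc=0, p=1, j=0
  acc=1, p=1, j=1
  acc=3, p=1, j=2
  acc=6, p=1, j=3
  acc=10, p=1, j=4

Final answer: 10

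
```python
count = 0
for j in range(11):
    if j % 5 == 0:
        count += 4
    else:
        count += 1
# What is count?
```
Trace:
  count=0
  count=4, j=0
  count=5, j=1
  count=6, j=2
  count=7, j=3
  count=8, j=4
  count=12, j=5
  count=13, j=6
  count=14, j=7
  count=15, j=8
  count=16, j=9
  count=20, j=10

Final answer: 20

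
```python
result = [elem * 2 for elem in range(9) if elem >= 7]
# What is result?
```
Trace:
  elem=0
  elem=1
  elem=2
  elem=3
  elem=4
  elem=5
  elem=6
  elem=7
  elem=8
  result=[14, 16]

Final answer: [14, 16]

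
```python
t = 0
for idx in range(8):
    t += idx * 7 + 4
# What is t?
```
Trace:
  t=0
  t=4, idx=0
  t=15, idx=1
  t=33, idx=2
  t=58, idx=3
  t=90, idx=4
  t=129, idx=5
  t=175, idx=6
  t=228, idx=7

Final answer: 228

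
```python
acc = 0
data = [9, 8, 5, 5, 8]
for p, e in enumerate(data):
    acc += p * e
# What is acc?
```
Trace:
  acc=0
  acc=0, p=0, e=9
  acc=8, p=1, e=8
  acc=18, p=2, e=5
  acc=33, p=3, e=5
  acc=65, p=4, e=8

Final answer: 65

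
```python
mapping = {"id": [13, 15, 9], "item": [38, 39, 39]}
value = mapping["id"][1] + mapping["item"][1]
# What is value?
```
Trace:
  mapping={'id': [13, 15, 9], 'item': [38, 39, 39]}
  mapping={'id': [13, 15, 9], 'item': [38, 39, 39]}, value=54

Final answer: 54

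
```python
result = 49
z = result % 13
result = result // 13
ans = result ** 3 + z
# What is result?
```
Trace:
  result=49
  result=49, z=10
  result=3, z=10
  result=3, z=10, ans=37

Final answer: 3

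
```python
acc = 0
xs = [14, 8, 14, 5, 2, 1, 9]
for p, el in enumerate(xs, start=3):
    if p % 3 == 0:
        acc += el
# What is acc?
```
Trace:
  acc=0
  acc=14, p=3, el=14
  acc=14, p=4, el=8
  acc=14, p=5, el=14
  acc=19, p=6, el=5
  acc=19, p=7, el=2
  acc=19, p=8, el=1
  acc=28, p=9, el=9

Final answer: 28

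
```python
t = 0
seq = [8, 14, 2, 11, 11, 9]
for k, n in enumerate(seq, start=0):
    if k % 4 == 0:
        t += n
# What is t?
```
Trace:
  t=0
  t=8, k=0, n=8
  t=8, k=1, n=14
  t=8, k=2, n=2
  t=8, k=3, n=11
  t=19, k=4, n=11
  t=19, k=5, n=9

Final answer: 19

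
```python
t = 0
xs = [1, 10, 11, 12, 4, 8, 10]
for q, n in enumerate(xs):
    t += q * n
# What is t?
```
Trace:
  t=0
  t=0, q=0, n=1
  t=10, q=1, n=10
  t=32, q=2, n=11
  t=68, q=3, n=12
  t=84, q=4, n=4
  t=124, q=5, n=8
  t=184, q=6, n=10

Final answer: 184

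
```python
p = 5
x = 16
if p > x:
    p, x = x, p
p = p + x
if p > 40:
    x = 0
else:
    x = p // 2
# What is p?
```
Trace:
  p=5
  p=5, x=16
  p=5, x=16
  p=21, x=16
  p=21, x=10

Final answer: 21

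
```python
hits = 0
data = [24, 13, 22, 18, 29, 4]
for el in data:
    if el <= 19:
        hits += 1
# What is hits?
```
Trace:
  hits=0
  hits=0, el=24
  hits=1, el=13
  hits=1, el=22
  hits=2, el=18
  hits=2, el=29
  hits=3, el=4

Final answer: 3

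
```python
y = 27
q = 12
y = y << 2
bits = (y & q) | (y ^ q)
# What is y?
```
Trace:
  y=27
  y=27, q=12
  y=108, q=12
  y=108, q=12, bits=108

Final answer: 108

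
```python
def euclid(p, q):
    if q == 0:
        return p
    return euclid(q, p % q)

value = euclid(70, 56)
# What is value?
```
Call trace:
euclid(p=70, q=56)
  euclid(p=56, q=14)
    euclid(p=14, q=0)
    -> return 14
  -> return 14
-> return 14

Final answer: 14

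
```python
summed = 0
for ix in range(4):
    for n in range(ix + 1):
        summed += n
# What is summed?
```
Trace:
  summed=0
  summed=0, ix=0, n=0
  summed=0, ix=1, n=0
  summed=1, ix=1, n=1
  summed=1, ix=2, n=0
  summed=2, ix=2, n=1
  summed=4, ix=2, n=2
  summed=4, ix=3, n=0
  summed=5, ix=3, n=1
  summed=7, ix=3, n=2
  summed=10, ix=3, n=3

Final answer: 10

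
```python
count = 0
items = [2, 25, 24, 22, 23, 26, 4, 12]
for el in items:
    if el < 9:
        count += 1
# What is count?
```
Trace:
  count=0
  count=1, el=2
  count=1, el=25
  count=1, el=24
  count=1, el=22
  count=1, el=23
  count=1, el=26
  count=2, el=4
  count=2, el=12

Final answer: 2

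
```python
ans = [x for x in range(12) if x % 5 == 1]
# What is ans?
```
Trace:
  x=0
  x=1
  x=2
  x=3
  x=4
  x=5
  x=6
  x=7
  x=8
  x=9
  x=10
  x=11
  ans=[1, 6, 11]

Final answer: [1, 6, 11]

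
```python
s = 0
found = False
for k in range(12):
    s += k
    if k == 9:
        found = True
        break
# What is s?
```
Trace:
  s=0
  s=0, found=False
  s=0, found=False, k=0
  s=1, found=False, k=1
  s=3, found=False, k=2
  s=6, found=False, k=3
  s=10, found=False, k=4
  s=15, found=False, k=5
  s=21, found=False, k=6
  s=28, found=False, k=7
  s=36, found=False, k=8
  s=45, found=True, k=9

Final answer: 45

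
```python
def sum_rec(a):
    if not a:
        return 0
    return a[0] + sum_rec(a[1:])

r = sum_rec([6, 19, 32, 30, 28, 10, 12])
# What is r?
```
Call trace:
sum_rec(a=[6, 19, 32, 30, 28, 10, 12])
  sum_rec(a=[19, 32, 30, 28, 10, 12])
    sum_rec(a=[32, 30, 28, 10, 12])
      sum_rec(a=[30, 28, 10, 12])
        sum_rec(a=[28, 10, 12])
          sum_rec(a=[10, 12])
            sum_rec(a=[12])
              sum_rec(a=[])
              -> return 0
            -> return 12
          -> return 22
        -> return 50
      -> return 80
    -> return 112
  -> return 131
-> return 137

Final answer: 137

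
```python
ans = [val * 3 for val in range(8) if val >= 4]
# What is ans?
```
Trace:
  val=0
  val=1
  val=2
  val=3
  val=4
  val=5
  val=6
  val=7
  ans=[12, 15, 18, 21]

Final answer: [12, 15, 18, 21]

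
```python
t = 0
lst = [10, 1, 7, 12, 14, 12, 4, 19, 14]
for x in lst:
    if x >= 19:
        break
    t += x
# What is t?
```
Trace:
  t=0
  t=10, x=10
  t=11, x=1
  t=18, x=7
  t=30, x=12
  t=44, x=14
  t=56, x=12
  t=60, x=4
  t=60, x=19

Final answer: 60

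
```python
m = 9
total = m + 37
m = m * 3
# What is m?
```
Trace:
  m=9
  m=9, total=46
  m=27, total=46

Final answer: 27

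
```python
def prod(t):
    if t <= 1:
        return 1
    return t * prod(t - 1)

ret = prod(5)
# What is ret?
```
Call trace:
prod(t=5)
  prod(t=4)
    prod(t=3)
      prod(t=2)
        prod(t=1)
        -> return 1
      -> return 2
    -> return 6
  -> return 24
-> return 120

Final answer: 120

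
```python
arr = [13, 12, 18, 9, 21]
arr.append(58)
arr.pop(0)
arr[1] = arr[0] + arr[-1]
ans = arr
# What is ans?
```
Trace:
  arr=[13, 12, 18, 9, 21]
  arr=[13, 12, 18, 9, 21, 58]
  arr=[12, 18, 9, 21, 58]
  arr=[12, 70, 9, 21, 58]
  arr=[12, 70, 9, 21, 58], ans=[12, 70, 9, 21, 58]

Final answer: [12, 70, 9, 21, 58]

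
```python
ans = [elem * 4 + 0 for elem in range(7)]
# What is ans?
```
Trace:
  elem=0
  elem=1
  elem=2
  elem=3
  elem=4
  elem=5
  elem=6
  ans=[0, 4, 8, 12, 16, 20, 24]

Final answer: [0, 4, 8, 12, 16, 20, 24]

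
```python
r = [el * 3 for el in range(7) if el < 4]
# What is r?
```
Trace:
  el=0
  el=1
  el=2
  el=3
  el=4
  el=5
  el=6
  r=[0, 3, 6, 9]

Final answer: [0, 3, 6, 9]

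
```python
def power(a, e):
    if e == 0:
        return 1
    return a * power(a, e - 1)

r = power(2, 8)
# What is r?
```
Call trace:
power(a=2, e=8)
  power(a=2, e=7)
    power(a=2, e=6)
      power(a=2, e=5)
        power(a=2, e=4)
          power(a=2, e=3)
            power(a=2, e=2)
              power(a=2, e=1)
                power(a=2, e=0)
                -> return 1
              -> return 2
            -> return 4
          -> return 8
        -> return 16
      -> return 32
    -> return 64
  -> return 128
-> return 256

Final answer: 256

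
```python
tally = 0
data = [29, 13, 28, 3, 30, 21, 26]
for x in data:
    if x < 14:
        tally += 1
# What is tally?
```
Trace:
  tally=0
  tally=0, x=29
  tally=1, x=13
  tally=1, x=28
  tally=2, x=3
  tally=2, x=30
  tally=2, x=21
  tally=2, x=26

Final answer: 2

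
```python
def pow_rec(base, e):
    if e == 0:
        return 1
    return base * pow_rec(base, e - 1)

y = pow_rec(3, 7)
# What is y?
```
Call trace:
pow_rec(base=3, e=7)
  pow_rec(base=3, e=6)
    pow_rec(base=3, e=5)
      pow_rec(base=3, e=4)
        pow_rec(base=3, e=3)
          pow_rec(base=3, e=2)
            pow_rec(base=3, e=1)
              pow_rec(base=3, e=0)
              -> return 1
            -> return 3
          -> return 9
        -> return 27
      -> return 81
    -> return 243
  -> return 729
-> return 2187

Final answer: 2187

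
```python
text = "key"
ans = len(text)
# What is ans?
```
Trace:
  text='key'
  text='key', ans=3

Final answer: 3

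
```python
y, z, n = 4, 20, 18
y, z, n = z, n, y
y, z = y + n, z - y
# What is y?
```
Trace:
  y=4, z=20, n=18
  y=20, z=18, n=4
  y=24, z=-2, n=4

Final answer: 24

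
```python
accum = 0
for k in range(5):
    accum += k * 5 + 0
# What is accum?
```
Trace:
  accum=0
  accum=0, k=0
  accum=5, k=1
  accum=15, k=2
  accum=30, k=3
  accum=50, k=4

Final answer: 50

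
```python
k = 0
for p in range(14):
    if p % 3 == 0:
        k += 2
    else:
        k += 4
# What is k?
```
Trace:
  k=0
  k=2, p=0
  k=6, p=1
  k=10, p=2
  k=12, p=3
  k=16, p=4
  k=20, p=5
  k=22, p=6
  k=26, p=7
  k=30, p=8
  k=32, p=9
  k=36, p=10
  k=40, p=11
  k=42, p=12
  k=46, p=13

Final answer: 46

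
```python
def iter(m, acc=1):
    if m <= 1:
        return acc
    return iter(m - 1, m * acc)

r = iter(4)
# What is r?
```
Call trace:
iter(m=4, acc=1)
  iter(m=3, acc=4)
    iter(m=2, acc=12)
      iter(m=1, acc=24)
      -> return 24
    -> return 24
  -> return 24
-> return 24

Final answer: 24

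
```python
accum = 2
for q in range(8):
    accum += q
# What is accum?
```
Trace:
  accum=2
  accum=2, q=0
  accum=3, q=1
  accum=5, q=2
  accum=8, q=3
  accum=12, q=4
  accum=17, q=5
  accum=23, q=6
  accum=30, q=7

Final answer: 30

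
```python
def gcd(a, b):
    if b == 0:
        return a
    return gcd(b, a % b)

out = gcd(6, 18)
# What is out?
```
Call trace:
gcd(a=6, b=18)
  gcd(a=18, b=6)
    gcd(a=6, b=0)
    -> return 6
  -> return 6
-> return 6

Final answer: 6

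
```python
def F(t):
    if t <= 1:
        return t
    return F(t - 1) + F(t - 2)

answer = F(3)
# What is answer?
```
Call trace:
F(t=3)
  F(t=2)
    F(t=1)
    -> return 1
    F(t=0)
    -> return 0
  -> return 1
  F(t=1)
  -> return 1
-> return 2

Final answer: 2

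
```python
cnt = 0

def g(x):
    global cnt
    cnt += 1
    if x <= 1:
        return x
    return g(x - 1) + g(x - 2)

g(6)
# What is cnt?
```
Call trace (a repeated sub-call is expanded the first time; later identical calls just restate its return value):
g(x=6)
  g(x=5)
    g(x=4)
      g(x=3)
        g(x=2)
          g(x=1)
          -> return 1
          g(x=0)
          -> return 0
        -> return 1
        g(x=1)
        -> return 1
      -> return 2
      g(x=2) -> return 1  (same call as traced above)
    -> return 3
    g(x=3) -> return 2  (same call as traced above)
  -> return 5
  g(x=4) -> return 3  (same call as traced above)
-> return 8

cnt is incremented once per call, so count the calls in each subtree. Let C(x) = number of calls made by g(x).
C(0) = C(1) = 1 (base case, no recursion); C(x) = 1 + C(x - 1) + C(x - 2) otherwise.
C(2) = 1 + C(1) + C(0) = 1 + 1 + 1 = 3
C(3) = 1 + C(2) + C(1) = 1 + 3 + 1 = 5
C(4) = 1 + C(3) + C(2) = 1 + 5 + 3 = 9
C(5) = 1 + C(4) + C(3) = 1 + 9 + 5 = 15
C(6) = 1 + C(5) + C(4) = 1 + 15 + 9 = 25
cnt = C(6) = 25

Final answer: 25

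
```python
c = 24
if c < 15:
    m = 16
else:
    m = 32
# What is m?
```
Trace:
  c=24
  c=24, m=32

Final answer: 32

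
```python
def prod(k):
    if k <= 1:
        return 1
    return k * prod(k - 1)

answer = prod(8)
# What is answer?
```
Call trace:
prod(k=8)
  prod(k=7)
    prod(k=6)
      prod(k=5)
        prod(k=4)
          prod(k=3)
            prod(k=2)
              prod(k=1)
              -> return 1
            -> return 2
          -> return 6
        -> return 24
      -> return 120
    -> return 720
  -> return 5040
-> return 40320

Final answer: 40320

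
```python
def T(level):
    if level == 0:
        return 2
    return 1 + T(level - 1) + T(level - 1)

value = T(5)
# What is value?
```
Call trace (a repeated sub-call is expanded the first time; later identical calls just restate its return value):
T(level=5)
  T(level=4)
    T(level=3)
      T(level=2)
        T(level=1)
          T(level=0)
          -> return 2
          T(level=0)
          -> return 2
        -> return 5
        T(level=1) -> return 5  (same call as traced above)
      -> return 11
      T(level=2) -> return 11  (same call as traced above)
    -> return 23
    T(level=3) -> return 23  (same call as traced above)
  -> return 47
  T(level=4) -> return 47  (same call as traced above)
-> return 95

Final answer: 95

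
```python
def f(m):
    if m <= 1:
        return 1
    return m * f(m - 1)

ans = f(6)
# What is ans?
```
Call trace:
f(m=6)
  f(m=5)
    f(m=4)
      f(m=3)
        f(m=2)
          f(m=1)
          -> return 1
        -> return 2
      -> return 6
    -> return 24
  -> return 120
-> return 720

Final answer: 720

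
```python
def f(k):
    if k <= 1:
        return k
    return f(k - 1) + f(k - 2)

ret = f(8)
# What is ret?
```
Call trace (a repeated sub-call is expanded the first time; later identical calls just restate its return value):
f(k=8)
  f(k=7)
    f(k=6)
      f(k=5)
        f(k=4)
          f(k=3)
            f(k=2)
              f(k=1)
              -> return 1
              f(k=0)
              -> return 0
            -> return 1
            f(k=1)
            -> return 1
          -> return 2
          f(k=2) -> return 1  (same call as traced above)
        -> return 3
        f(k=3) -> return 2  (same call as traced above)
      -> return 5
      f(k=4) -> return 3  (same call as traced above)
    -> return 8
    f(k=5) -> return 5  (same call as traced above)
  -> return 13
  f(k=6) -> return 8  (same call as traced above)
-> return 21

Final answer: 21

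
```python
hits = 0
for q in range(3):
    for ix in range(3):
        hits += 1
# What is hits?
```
Trace:
  hits=0
  hits=1, q=0, ix=0
  hits=2, q=0, ix=1
  hits=3, q=0, ix=2
  hits=4, q=1, ix=0
  hits=5, q=1, ix=1
  hits=6, q=1, ix=2
  hits=7, q=2, ix=0
  hits=8, q=2, ix=1
  hits=9, q=2, ix=2

Final answer: 9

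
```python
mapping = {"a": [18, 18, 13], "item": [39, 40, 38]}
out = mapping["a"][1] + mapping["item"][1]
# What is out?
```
Trace:
  mapping={'a': [18, 18, 13], 'item': [39, 40, 38]}
  mapping={'a': [18, 18, 13], 'item': [39, 40, 38]}, out=58

Final answer: 58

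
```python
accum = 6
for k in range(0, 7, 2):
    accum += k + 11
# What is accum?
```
Trace:
  accum=6
  accum=17, k=0
  accum=30, k=2
  accum=45, k=4
  accum=62, k=6

Final answer: 62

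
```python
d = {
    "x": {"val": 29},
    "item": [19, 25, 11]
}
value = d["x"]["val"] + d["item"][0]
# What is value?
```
Trace:
  d={'x': {'val': 29}, 'item': [19, 25, 11]}
  d={'x': {'val': 29}, 'item': [19, 25, 11]}, value=48

Final answer: 48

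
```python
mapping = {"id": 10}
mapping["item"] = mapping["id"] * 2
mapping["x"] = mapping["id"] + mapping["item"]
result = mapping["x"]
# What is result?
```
Trace:
  mapping={'id': 10}
  mapping={'id': 10, 'item': 20}
  mapping={'id': 10, 'item': 20, 'x': 30}
  mapping={'id': 10, 'item': 20, 'x': 30}, result=30

Final answer: 30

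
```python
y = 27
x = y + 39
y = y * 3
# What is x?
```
Trace:
  y=27
  y=27, x=66
  y=81, x=66

Final answer: 66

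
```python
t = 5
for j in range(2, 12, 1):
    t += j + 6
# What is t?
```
Trace:
  t=5
  t=13, j=2
  t=22, j=3
  t=32, j=4
  t=43, j=5
  t=55, j=6
  t=68, j=7
  t=82, j=8
  t=97, j=9
  t=113, j=10
  t=130, j=11

Final answer: 130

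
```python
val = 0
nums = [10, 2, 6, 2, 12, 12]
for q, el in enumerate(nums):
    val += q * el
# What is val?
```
Trace:
  val=0
  val=0, q=0, el=10
  val=2, q=1, el=2
  val=14, q=2, el=6
  val=20, q=3, el=2
  val=68, q=4, el=12
  val=128, q=5, el=12

Final answer: 128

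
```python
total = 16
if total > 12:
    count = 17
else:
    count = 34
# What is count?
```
Trace:
  total=16
  total=16, count=17

Final answer: 17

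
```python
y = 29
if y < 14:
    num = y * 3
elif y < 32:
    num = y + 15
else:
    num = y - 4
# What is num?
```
Trace:
  y=29
  y=29, num=44

Final answer: 44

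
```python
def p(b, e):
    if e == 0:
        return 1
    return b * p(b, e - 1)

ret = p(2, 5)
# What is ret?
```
Call trace:
p(b=2, e=5)
  p(b=2, e=4)
    p(b=2, e=3)
      p(b=2, e=2)
        p(b=2, e=1)
          p(b=2, e=0)
          -> return 1
        -> return 2
      -> return 4
    -> return 8
  -> return 16
-> return 32

Final answer: 32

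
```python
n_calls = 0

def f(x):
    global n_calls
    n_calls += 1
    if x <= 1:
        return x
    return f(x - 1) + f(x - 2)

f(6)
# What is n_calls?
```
Call trace (a repeated sub-call is expanded the first time; later identical calls just restate its return value):
f(x=6)
  f(x=5)
    f(x=4)
      f(x=3)
        f(x=2)
          f(x=1)
          -> return 1
          f(x=0)
          -> return 0
        -> return 1
        f(x=1)
        -> return 1
      -> return 2
      f(x=2) -> return 1  (same call as traced above)
    -> return 3
    f(x=3) -> return 2  (same call as traced above)
  -> return 5
  f(x=4) -> return 3  (same call as traced above)
-> return 8

n_calls is incremented once per call, so count the calls in each subtree. Let C(x) = number of calls made by f(x).
C(0) = C(1) = 1 (base case, no recursion); C(x) = 1 + C(x - 1) + C(x - 2) otherwise.
C(2) = 1 + C(1) + C(0) = 1 + 1 + 1 = 3
C(3) = 1 + C(2) + C(1) = 1 + 3 + 1 = 5
C(4) = 1 + C(3) + C(2) = 1 + 5 + 3 = 9
C(5) = 1 + C(4) + C(3) = 1 + 9 + 5 = 15
C(6) = 1 + C(5) + C(4) = 1 + 15 + 9 = 25
n_calls = C(6) = 25

Final answer: 25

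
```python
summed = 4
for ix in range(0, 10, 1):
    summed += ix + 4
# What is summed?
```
Trace:
  summed=4
  summed=8, ix=0
  summed=13, ix=1
  summed=19, ix=2
  summed=26, ix=3
  summed=34, ix=4
  summed=43, ix=5
  summed=53, ix=6
  summed=64, ix=7
  summed=76, ix=8
  summed=89, ix=9

Final answer: 89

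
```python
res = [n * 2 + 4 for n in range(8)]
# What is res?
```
Trace:
  n=0
  n=1
  n=2
  n=3
  n=4
  n=5
  n=6
  n=7
  res=[4, 6, 8, 10, 12, 14, 16, 18]

Final answer: [4, 6, 8, 10, 12, 14, 16, 18]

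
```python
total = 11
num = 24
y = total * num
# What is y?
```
Trace:
  total=11
  total=11, num=24
  total=11, num=24, y=264

Final answer: 264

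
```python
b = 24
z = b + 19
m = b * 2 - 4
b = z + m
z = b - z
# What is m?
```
Trace:
  b=24
  b=24, z=43
  b=24, z=43, m=44
  b=87, z=43, m=44
  b=87, z=44, m=44

Final answer: 44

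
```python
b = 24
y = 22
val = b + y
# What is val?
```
Trace:
  b=24
  b=24, y=22
  b=24, y=22, val=46

Final answer: 46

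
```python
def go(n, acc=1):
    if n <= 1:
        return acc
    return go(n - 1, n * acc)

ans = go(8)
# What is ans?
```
Call trace:
go(n=8, acc=1)
  go(n=7, acc=8)
    go(n=6, acc=56)
      go(n=5, acc=336)
        go(n=4, acc=1680)
          go(n=3, acc=6720)
            go(n=2, acc=20160)
              go(n=1, acc=40320)
              -> return 40320
            -> return 40320
          -> return 40320
        -> return 40320
      -> return 40320
    -> return 40320
  -> return 40320
-> return 40320

Final answer: 40320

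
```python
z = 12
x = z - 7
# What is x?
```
Trace:
  z=12
  z=12, x=5

Final answer: 5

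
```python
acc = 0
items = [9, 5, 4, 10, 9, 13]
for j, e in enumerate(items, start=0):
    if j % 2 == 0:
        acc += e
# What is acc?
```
Trace:
  acc=0
  acc=9, j=0, e=9
  acc=9, j=1, e=5
  acc=13, j=2, e=4
  acc=13, j=3, e=10
  acc=22, j=4, e=9
  acc=22, j=5, e=13

Final answer: 22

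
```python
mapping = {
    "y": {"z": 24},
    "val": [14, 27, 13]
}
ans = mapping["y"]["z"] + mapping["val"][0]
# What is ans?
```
Trace:
  mapping={'y': {'z': 24}, 'val': [14, 27, 13]}
  mapping={'y': {'z': 24}, 'val': [14, 27, 13]}, ans=38

Final answer: 38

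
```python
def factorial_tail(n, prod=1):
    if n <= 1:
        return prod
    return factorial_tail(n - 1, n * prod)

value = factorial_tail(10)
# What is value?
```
Call trace:
factorial_tail(n=10, prod=1)
  factorial_tail(n=9, prod=10)
    factorial_tail(n=8, prod=90)
      factorial_tail(n=7, prod=720)
        factorial_tail(n=6, prod=5040)
          factorial_tail(n=5, prod=30240)
            factorial_tail(n=4, prod=151200)
              factorial_tail(n=3, prod=604800)
                factorial_tail(n=2, prod=1814400)
                  factorial_tail(n=1, prod=3628800)
                  -> return 3628800
                -> return 3628800
              -> return 3628800
            -> return 3628800
          -> return 3628800
        -> return 3628800
      -> return 3628800
    -> return 3628800
  -> return 3628800
-> return 3628800

Final answer: 3628800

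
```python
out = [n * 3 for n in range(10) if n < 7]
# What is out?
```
Trace:
  n=0
  n=1
  n=2
  n=3
  n=4
  n=5
  n=6
  n=7
  n=8
  n=9
  out=[0, 3, 6, 9, 12, 15, 18]

Final answer: [0, 3, 6, 9, 12, 15, 18]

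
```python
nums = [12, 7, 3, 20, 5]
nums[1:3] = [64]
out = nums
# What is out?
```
Trace:
  nums=[12, 7, 3, 20, 5]
  nums=[12, 64, 20, 5]
  nums=[12, 64, 20, 5], out=[12, 64, 20, 5]

Final answer: [12, 64, 20, 5]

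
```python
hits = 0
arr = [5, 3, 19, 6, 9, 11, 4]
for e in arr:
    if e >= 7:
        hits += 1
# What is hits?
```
Trace:
  hits=0
  hits=0, e=5
  hits=0, e=3
  hits=1, e=19
  hits=1, e=6
  hits=2, e=9
  hits=3, e=11
  hits=3, e=4

Final answer: 3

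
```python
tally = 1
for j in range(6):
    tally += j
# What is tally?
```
Trace:
  tally=1
  tally=1, j=0
  tally=2, j=1
  tally=4, j=2
  tally=7, j=3
  tally=11, j=4
  tally=16, j=5

Final answer: 16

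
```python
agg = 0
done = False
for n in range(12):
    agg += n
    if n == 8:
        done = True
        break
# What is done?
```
Trace:
  agg=0
  agg=0, done=False
  agg=0, done=False, n=0
  agg=1, done=False, n=1
  agg=3, done=False, n=2
  agg=6, done=False, n=3
  agg=10, done=False, n=4
  agg=15, done=False, n=5
  agg=21, done=False, n=6
  agg=28, done=False, n=7
  agg=36, done=True, n=8

Final answer: True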